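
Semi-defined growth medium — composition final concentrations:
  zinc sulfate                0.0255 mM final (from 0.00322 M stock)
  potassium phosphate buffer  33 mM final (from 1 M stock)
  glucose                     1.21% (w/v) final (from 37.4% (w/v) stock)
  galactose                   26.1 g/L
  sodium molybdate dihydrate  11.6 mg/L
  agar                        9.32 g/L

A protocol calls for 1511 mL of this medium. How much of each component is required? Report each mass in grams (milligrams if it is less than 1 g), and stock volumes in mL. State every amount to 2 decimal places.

zinc sulfate 11.97 mL; potassium phosphate buffer 49.86 mL; glucose 48.89 mL; galactose 39.44 g; sodium molybdate dihydrate 17.53 mg; agar 14.08 g

Scale factor relative to 1 L: 1.511.
zinc sulfate: dilute stock: 0.0255 mM × 1511 mL ÷ 3.22 mM = 11.97 mL
potassium phosphate buffer: dilute stock: 33 mM × 1511 mL ÷ 1000 mM = 49.86 mL
glucose: V = C2·V2/C1 = 1.21% ÷ 37.4% × 1511 mL = 48.89 mL
galactose: 26.1 g/L × 1.511 L = 39.44 g
sodium molybdate dihydrate: 11.6 mg/L × 1.511 L = 17.53 mg
agar: 9.32 g/L × 1.511 L = 14.08 g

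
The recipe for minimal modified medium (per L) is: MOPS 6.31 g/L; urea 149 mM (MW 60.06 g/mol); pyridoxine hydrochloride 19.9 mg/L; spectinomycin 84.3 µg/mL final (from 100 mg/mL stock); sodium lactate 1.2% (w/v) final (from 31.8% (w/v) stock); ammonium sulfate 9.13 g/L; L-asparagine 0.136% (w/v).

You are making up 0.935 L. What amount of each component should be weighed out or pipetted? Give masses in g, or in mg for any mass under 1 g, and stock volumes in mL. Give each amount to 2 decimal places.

Working volume: 0.935 L.
MOPS: 6.31 g/L × 0.935 L = 5.90 g
urea: 149 mmol/L × 60.06 g/mol × 0.935 L ÷ 1000 = 8.37 g
pyridoxine hydrochloride: 19.9 mg/L × 0.935 L = 18.61 mg
spectinomycin: V = C2·V2/C1 = 84.3 µg/mL × 935 mL ÷ 100000 µg/mL = 0.79 mL
sodium lactate: V = C2·V2/C1 = 1.2% ÷ 31.8% × 935 mL = 35.28 mL
ammonium sulfate: 9.13 g/L × 0.935 L = 8.54 g
L-asparagine: 0.136 g per 100 mL × 935 mL ÷ 100 = 1.27 g

MOPS 5.90 g; urea 8.37 g; pyridoxine hydrochloride 18.61 mg; spectinomycin 0.79 mL; sodium lactate 35.28 mL; ammonium sulfate 8.54 g; L-asparagine 1.27 g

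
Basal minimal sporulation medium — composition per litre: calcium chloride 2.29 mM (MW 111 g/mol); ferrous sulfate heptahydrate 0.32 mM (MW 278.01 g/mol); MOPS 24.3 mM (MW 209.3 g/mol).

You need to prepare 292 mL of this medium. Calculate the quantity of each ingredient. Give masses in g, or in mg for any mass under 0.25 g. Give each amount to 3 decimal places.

Working volume: 292 mL = 0.292 L.
calcium chloride: 2.29 mmol/L × 111 mg/mmol × 0.292 L = 74.223 mg
ferrous sulfate heptahydrate: 0.32 mmol/L × 278.01 mg/mmol × 0.292 L = 25.977 mg
MOPS: 24.3 mmol/L × 209.3 g/mol × 0.292 L ÷ 1000 = 1.485 g

calcium chloride 74.223 mg; ferrous sulfate heptahydrate 25.977 mg; MOPS 1.485 g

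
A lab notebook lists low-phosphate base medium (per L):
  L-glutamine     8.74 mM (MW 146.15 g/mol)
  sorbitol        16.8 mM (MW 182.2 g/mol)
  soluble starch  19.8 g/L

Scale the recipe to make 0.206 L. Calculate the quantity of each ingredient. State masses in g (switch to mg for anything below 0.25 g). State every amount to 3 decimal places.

L-glutamine 0.263 g; sorbitol 0.631 g; soluble starch 4.079 g

Scale factor relative to 1 L: 0.206.
L-glutamine: 8.74 mmol/L × 146.15 g/mol × 0.206 L ÷ 1000 = 0.263 g
sorbitol: 16.8 mmol/L × 182.2 g/mol × 0.206 L ÷ 1000 = 0.631 g
soluble starch: 19.8 g/L × 0.206 L = 4.079 g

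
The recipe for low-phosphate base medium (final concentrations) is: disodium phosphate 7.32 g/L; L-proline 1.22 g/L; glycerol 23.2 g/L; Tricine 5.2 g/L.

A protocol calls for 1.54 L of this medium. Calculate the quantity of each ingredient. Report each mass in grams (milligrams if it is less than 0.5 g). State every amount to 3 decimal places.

disodium phosphate 11.273 g; L-proline 1.879 g; glycerol 35.728 g; Tricine 8.008 g

Working volume: 1.54 L.
disodium phosphate: 7.32 g/L × 1.54 L = 11.273 g
L-proline: 1.22 g/L × 1.54 L = 1.879 g
glycerol: 23.2 g/L × 1.54 L = 35.728 g
Tricine: 5.2 g/L × 1.54 L = 8.008 g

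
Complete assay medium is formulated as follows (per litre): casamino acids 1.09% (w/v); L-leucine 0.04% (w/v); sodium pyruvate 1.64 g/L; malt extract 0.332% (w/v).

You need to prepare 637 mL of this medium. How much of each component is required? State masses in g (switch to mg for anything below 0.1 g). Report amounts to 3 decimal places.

Scale factor relative to 1 L: 0.637.
casamino acids: 1.09 g per 100 mL × 637 mL ÷ 100 = 6.943 g
L-leucine: 0.04 g per 100 mL × 637 mL ÷ 100 = 0.255 g
sodium pyruvate: 1.64 g/L × 0.637 L = 1.045 g
malt extract: 0.332% w/v = 3.32 g/L → 3.32 × 0.637 L = 2.115 g

casamino acids 6.943 g; L-leucine 0.255 g; sodium pyruvate 1.045 g; malt extract 2.115 g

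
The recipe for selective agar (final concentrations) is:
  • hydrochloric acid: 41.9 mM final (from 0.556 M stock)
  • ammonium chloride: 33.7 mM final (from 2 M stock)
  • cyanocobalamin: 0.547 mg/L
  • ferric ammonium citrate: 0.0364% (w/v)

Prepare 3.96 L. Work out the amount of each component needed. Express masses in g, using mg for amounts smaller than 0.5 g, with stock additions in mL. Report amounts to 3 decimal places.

Scale factor relative to 1 L: 3.96.
hydrochloric acid: dilute stock: 41.9 mM × 3960 mL ÷ 556 mM = 298.424 mL
ammonium chloride: V = C2·V2/C1 = 33.7 mM × 3960 mL ÷ 2000 mM = 66.726 mL
cyanocobalamin: 0.547 mg/L × 3.96 L = 2.166 mg
ferric ammonium citrate: 0.0364 g per 100 mL × 3960 mL ÷ 100 = 1.441 g

hydrochloric acid 298.424 mL; ammonium chloride 66.726 mL; cyanocobalamin 2.166 mg; ferric ammonium citrate 1.441 g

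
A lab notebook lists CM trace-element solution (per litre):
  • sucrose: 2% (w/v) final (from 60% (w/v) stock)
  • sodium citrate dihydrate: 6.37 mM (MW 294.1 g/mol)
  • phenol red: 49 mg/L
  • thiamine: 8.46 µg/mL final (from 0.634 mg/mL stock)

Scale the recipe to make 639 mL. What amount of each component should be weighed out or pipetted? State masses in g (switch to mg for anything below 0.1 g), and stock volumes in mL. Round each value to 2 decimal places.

sucrose 21.30 mL; sodium citrate dihydrate 1.20 g; phenol red 31.31 mg; thiamine 8.53 mL

Target volume = 639 mL = 0.639 L.
sucrose: C1V1 = C2V2 → 2% ÷ 60% × 639 mL = 21.30 mL
sodium citrate dihydrate: 6.37 mmol/L × 294.1 g/mol × 0.639 L ÷ 1000 = 1.20 g
phenol red: 49 mg/L × 0.639 L = 31.31 mg
thiamine: C1V1 = C2V2 → 8.46 µg/mL × 639 mL ÷ 634 µg/mL = 8.53 mL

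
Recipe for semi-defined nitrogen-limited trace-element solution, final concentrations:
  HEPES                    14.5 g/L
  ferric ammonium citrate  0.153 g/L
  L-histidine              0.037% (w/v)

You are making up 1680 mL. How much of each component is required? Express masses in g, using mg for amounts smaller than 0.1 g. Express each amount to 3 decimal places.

Scale factor relative to 1 L: 1.68.
HEPES: 14.5 g/L × 1.68 L = 24.360 g
ferric ammonium citrate: 0.153 g/L × 1.68 L = 0.257 g
L-histidine: 0.037% w/v = 0.37 g/L → 0.37 × 1.68 L = 0.622 g

HEPES 24.360 g; ferric ammonium citrate 0.257 g; L-histidine 0.622 g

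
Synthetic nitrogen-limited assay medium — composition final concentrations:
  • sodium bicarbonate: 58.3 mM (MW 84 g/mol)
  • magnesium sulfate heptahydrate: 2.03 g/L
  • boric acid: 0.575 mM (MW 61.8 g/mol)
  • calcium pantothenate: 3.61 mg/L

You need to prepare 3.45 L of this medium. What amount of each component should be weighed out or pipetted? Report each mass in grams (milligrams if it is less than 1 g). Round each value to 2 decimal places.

Scale factor relative to 1 L: 3.45.
sodium bicarbonate: 58.3 mmol/L × 84 g/mol × 3.45 L ÷ 1000 = 16.90 g
magnesium sulfate heptahydrate: 2.03 g/L × 3.45 L = 7.00 g
boric acid: 0.575 mmol/L × 61.8 mg/mmol × 3.45 L = 122.60 mg
calcium pantothenate: 3.61 mg/L × 3.45 L = 12.45 mg

sodium bicarbonate 16.90 g; magnesium sulfate heptahydrate 7.00 g; boric acid 122.60 mg; calcium pantothenate 12.45 mg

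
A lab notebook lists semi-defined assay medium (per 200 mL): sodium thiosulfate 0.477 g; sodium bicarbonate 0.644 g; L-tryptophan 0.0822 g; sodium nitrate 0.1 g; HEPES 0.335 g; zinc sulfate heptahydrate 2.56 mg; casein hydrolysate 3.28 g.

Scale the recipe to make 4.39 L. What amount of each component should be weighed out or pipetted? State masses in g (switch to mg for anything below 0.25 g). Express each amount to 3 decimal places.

Scale factor = 4390 mL / 200 mL = 21.95.
sodium thiosulfate: 0.477 g × (4390 mL / 200 mL) = 10.470 g
sodium bicarbonate: 0.644 g × (4390 mL / 200 mL) = 14.136 g
L-tryptophan: 0.0822 g × (4390 mL / 200 mL) = 1.804 g
sodium nitrate: 0.1 g × (4390 mL / 200 mL) = 2.195 g
HEPES: 0.335 g × (4390 mL / 200 mL) = 7.353 g
zinc sulfate heptahydrate: 2.56 mg × (4390 mL / 200 mL) = 56.192 mg
casein hydrolysate: 3.28 g × (4390 mL / 200 mL) = 71.996 g

sodium thiosulfate 10.470 g; sodium bicarbonate 14.136 g; L-tryptophan 1.804 g; sodium nitrate 2.195 g; HEPES 7.353 g; zinc sulfate heptahydrate 56.192 mg; casein hydrolysate 71.996 g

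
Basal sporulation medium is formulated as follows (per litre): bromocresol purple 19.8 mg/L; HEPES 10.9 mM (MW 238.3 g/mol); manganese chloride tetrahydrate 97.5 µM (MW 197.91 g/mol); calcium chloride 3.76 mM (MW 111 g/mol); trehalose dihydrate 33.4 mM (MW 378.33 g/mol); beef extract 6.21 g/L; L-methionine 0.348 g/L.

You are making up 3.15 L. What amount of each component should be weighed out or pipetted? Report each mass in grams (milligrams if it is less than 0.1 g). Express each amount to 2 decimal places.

Scale factor relative to 1 L: 3.15.
bromocresol purple: 19.8 mg/L × 3.15 L = 62.37 mg
HEPES: 10.9 mmol/L × 238.3 g/mol × 3.15 L ÷ 1000 = 8.18 g
manganese chloride tetrahydrate: 97.5 µmol/L × 197.91 g/mol × 3.15 L ÷ 1000 = 60.78 mg
calcium chloride: 3.76 mmol/L × 111 g/mol × 3.15 L ÷ 1000 = 1.31 g
trehalose dihydrate: 33.4 mmol/L × 378.33 g/mol × 3.15 L ÷ 1000 = 39.80 g
beef extract: 6.21 g/L × 3.15 L = 19.56 g
L-methionine: 0.348 g/L × 3.15 L = 1.10 g

bromocresol purple 62.37 mg; HEPES 8.18 g; manganese chloride tetrahydrate 60.78 mg; calcium chloride 1.31 g; trehalose dihydrate 39.80 g; beef extract 19.56 g; L-methionine 1.10 g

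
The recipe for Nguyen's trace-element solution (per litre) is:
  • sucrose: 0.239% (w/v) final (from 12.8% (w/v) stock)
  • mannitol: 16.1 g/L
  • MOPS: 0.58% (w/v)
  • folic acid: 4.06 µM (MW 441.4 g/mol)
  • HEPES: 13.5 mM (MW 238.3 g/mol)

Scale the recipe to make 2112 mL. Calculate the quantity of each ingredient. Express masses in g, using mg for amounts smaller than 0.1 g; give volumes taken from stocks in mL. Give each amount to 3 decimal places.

sucrose 39.435 mL; mannitol 34.003 g; MOPS 12.250 g; folic acid 3.785 mg; HEPES 6.794 g

Scale factor relative to 1 L: 2.112.
sucrose: dilute stock: 0.239% ÷ 12.8% × 2112 mL = 39.435 mL
mannitol: 16.1 g/L × 2.112 L = 34.003 g
MOPS: 0.58% w/v = 5.8 g/L → 5.8 × 2.112 L = 12.250 g
folic acid: 4.06 µmol/L × 441.4 g/mol × 2.112 L ÷ 1000 = 3.785 mg
HEPES: 13.5 mmol/L × 238.3 g/mol × 2.112 L ÷ 1000 = 6.794 g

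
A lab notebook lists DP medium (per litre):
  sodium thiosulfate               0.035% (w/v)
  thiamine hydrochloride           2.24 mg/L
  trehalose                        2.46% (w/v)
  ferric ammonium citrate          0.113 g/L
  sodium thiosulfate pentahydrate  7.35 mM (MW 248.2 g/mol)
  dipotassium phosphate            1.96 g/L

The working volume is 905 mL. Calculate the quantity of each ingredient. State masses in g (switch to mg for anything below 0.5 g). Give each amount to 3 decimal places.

sodium thiosulfate 316.750 mg; thiamine hydrochloride 2.027 mg; trehalose 22.263 g; ferric ammonium citrate 102.265 mg; sodium thiosulfate pentahydrate 1.651 g; dipotassium phosphate 1.774 g

Scale factor relative to 1 L: 0.905.
sodium thiosulfate: 0.035% w/v = 0.35 g/L → 0.35 × 0.905 L = 0.31675 g = 316.750 mg
thiamine hydrochloride: 2.24 mg/L × 0.905 L = 2.027 mg
trehalose: 2.46% w/v = 24.6 g/L → 24.6 × 0.905 L = 22.263 g
ferric ammonium citrate: 0.113 g/L × 0.905 L = 0.102265 g = 102.265 mg
sodium thiosulfate pentahydrate: 7.35 mmol/L × 248.2 g/mol × 0.905 L ÷ 1000 = 1.651 g
dipotassium phosphate: 1.96 g/L × 0.905 L = 1.774 g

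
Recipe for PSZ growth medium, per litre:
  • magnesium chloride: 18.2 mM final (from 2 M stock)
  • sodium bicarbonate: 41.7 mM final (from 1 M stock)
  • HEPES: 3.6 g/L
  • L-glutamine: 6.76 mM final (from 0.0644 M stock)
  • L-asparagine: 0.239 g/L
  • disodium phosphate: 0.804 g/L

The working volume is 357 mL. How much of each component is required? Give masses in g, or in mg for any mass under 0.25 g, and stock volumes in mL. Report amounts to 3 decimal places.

magnesium chloride 3.249 mL; sodium bicarbonate 14.887 mL; HEPES 1.285 g; L-glutamine 37.474 mL; L-asparagine 85.323 mg; disodium phosphate 0.287 g

Scale factor relative to 1 L: 0.357.
magnesium chloride: V = C2·V2/C1 = 18.2 mM × 357 mL ÷ 2000 mM = 3.249 mL
sodium bicarbonate: V = C2·V2/C1 = 41.7 mM × 357 mL ÷ 1000 mM = 14.887 mL
HEPES: 3.6 g/L × 0.357 L = 1.285 g
L-glutamine: V = C2·V2/C1 = 6.76 mM × 357 mL ÷ 64.4 mM = 37.474 mL
L-asparagine: 0.239 g/L × 0.357 L = 0.085323 g = 85.323 mg
disodium phosphate: 0.804 g/L × 0.357 L = 0.287 g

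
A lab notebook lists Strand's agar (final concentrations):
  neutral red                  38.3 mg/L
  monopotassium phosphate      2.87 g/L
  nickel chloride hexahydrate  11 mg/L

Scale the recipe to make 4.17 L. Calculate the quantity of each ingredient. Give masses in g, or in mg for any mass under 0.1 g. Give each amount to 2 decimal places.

neutral red 0.16 g; monopotassium phosphate 11.97 g; nickel chloride hexahydrate 45.87 mg

Scale factor relative to 1 L: 4.17.
neutral red: 38.3 mg/L × 4.17 L = 159.711 mg = 0.16 g
monopotassium phosphate: 2.87 g/L × 4.17 L = 11.97 g
nickel chloride hexahydrate: 11 mg/L × 4.17 L = 45.87 mg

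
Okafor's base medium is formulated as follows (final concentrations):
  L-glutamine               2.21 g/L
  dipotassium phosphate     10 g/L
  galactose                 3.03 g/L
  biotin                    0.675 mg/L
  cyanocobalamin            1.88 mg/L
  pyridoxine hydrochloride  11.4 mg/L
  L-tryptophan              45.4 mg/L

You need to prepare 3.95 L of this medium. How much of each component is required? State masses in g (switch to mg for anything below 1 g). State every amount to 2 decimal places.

Working volume: 3.95 L.
L-glutamine: 2.21 g/L × 3.95 L = 8.73 g
dipotassium phosphate: 10 g/L × 3.95 L = 39.50 g
galactose: 3.03 g/L × 3.95 L = 11.97 g
biotin: 0.675 mg/L × 3.95 L = 2.67 mg
cyanocobalamin: 1.88 mg/L × 3.95 L = 7.43 mg
pyridoxine hydrochloride: 11.4 mg/L × 3.95 L = 45.03 mg
L-tryptophan: 45.4 mg/L × 3.95 L = 179.33 mg

L-glutamine 8.73 g; dipotassium phosphate 39.50 g; galactose 11.97 g; biotin 2.67 mg; cyanocobalamin 7.43 mg; pyridoxine hydrochloride 45.03 mg; L-tryptophan 179.33 mg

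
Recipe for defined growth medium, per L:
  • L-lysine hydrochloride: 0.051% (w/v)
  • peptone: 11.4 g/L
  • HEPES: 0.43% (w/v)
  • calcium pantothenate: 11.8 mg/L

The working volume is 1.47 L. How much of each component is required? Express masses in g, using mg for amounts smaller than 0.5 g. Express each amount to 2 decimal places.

Working volume: 1.47 L.
L-lysine hydrochloride: 0.051 g per 100 mL × 1470 mL ÷ 100 = 0.75 g
peptone: 11.4 g/L × 1.47 L = 16.76 g
HEPES: 0.43% w/v = 4.3 g/L → 4.3 × 1.47 L = 6.32 g
calcium pantothenate: 11.8 mg/L × 1.47 L = 17.35 mg

L-lysine hydrochloride 0.75 g; peptone 16.76 g; HEPES 6.32 g; calcium pantothenate 17.35 mg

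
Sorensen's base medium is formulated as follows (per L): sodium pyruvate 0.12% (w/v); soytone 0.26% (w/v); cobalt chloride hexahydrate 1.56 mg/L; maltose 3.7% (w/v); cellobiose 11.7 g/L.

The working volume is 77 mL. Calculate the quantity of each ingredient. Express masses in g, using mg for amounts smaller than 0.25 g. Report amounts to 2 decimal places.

sodium pyruvate 92.40 mg; soytone 200.20 mg; cobalt chloride hexahydrate 0.12 mg; maltose 2.85 g; cellobiose 0.90 g

Working volume: 77 mL = 0.077 L.
sodium pyruvate: 0.12 g per 100 mL × 77 mL ÷ 100 = 0.0924 g = 92.40 mg
soytone: 0.26% w/v = 2.6 g/L → 2.6 × 0.077 L = 0.2002 g = 200.20 mg
cobalt chloride hexahydrate: 1.56 mg/L × 0.077 L = 0.12 mg
maltose: 3.7% w/v = 37 g/L → 37 × 0.077 L = 2.85 g
cellobiose: 11.7 g/L × 0.077 L = 0.90 g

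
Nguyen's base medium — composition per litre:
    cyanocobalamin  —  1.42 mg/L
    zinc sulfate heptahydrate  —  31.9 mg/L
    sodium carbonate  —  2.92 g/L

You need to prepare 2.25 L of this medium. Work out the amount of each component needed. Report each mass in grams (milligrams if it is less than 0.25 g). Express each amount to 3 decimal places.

Scale factor relative to 1 L: 2.25.
cyanocobalamin: 1.42 mg/L × 2.25 L = 3.195 mg
zinc sulfate heptahydrate: 31.9 mg/L × 2.25 L = 71.775 mg
sodium carbonate: 2.92 g/L × 2.25 L = 6.570 g

cyanocobalamin 3.195 mg; zinc sulfate heptahydrate 71.775 mg; sodium carbonate 6.570 g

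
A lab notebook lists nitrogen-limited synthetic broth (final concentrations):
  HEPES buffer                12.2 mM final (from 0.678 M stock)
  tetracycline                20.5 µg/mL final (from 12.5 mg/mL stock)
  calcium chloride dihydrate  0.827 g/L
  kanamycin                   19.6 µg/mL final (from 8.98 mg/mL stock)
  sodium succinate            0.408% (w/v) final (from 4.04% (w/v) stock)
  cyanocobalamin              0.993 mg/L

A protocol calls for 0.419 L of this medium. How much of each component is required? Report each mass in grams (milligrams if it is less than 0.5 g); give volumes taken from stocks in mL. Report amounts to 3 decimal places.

HEPES buffer 7.540 mL; tetracycline 0.687 mL; calcium chloride dihydrate 346.513 mg; kanamycin 0.915 mL; sodium succinate 42.315 mL; cyanocobalamin 0.416 mg

Scale factor relative to 1 L: 0.419.
HEPES buffer: dilute stock: 12.2 mM × 419 mL ÷ 678 mM = 7.540 mL
tetracycline: V = C2·V2/C1 = 20.5 µg/mL × 419 mL ÷ 12500 µg/mL = 0.687 mL
calcium chloride dihydrate: 0.827 g/L × 0.419 L = 0.346513 g = 346.513 mg
kanamycin: V = C2·V2/C1 = 19.6 µg/mL × 419 mL ÷ 8980 µg/mL = 0.915 mL
sodium succinate: dilute stock: 0.408% ÷ 4.04% × 419 mL = 42.315 mL
cyanocobalamin: 0.993 mg/L × 0.419 L = 0.416 mg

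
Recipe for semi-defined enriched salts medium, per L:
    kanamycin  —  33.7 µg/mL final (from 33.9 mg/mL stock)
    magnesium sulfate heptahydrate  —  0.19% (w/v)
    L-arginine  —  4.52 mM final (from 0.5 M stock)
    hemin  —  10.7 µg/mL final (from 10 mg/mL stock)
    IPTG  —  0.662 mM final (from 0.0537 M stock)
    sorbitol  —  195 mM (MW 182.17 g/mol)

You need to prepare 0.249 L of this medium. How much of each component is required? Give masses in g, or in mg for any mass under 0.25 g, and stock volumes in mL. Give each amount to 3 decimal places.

kanamycin 0.248 mL; magnesium sulfate heptahydrate 0.473 g; L-arginine 2.251 mL; hemin 0.266 mL; IPTG 3.070 mL; sorbitol 8.845 g

Scale factor relative to 1 L: 0.249.
kanamycin: V = C2·V2/C1 = 33.7 µg/mL × 249 mL ÷ 33900 µg/mL = 0.248 mL
magnesium sulfate heptahydrate: 0.19% w/v = 1.9 g/L → 1.9 × 0.249 L = 0.473 g
L-arginine: dilute stock: 4.52 mM × 249 mL ÷ 500 mM = 2.251 mL
hemin: dilute stock: 10.7 µg/mL × 249 mL ÷ 10000 µg/mL = 0.266 mL
IPTG: C1V1 = C2V2 → 0.662 mM × 249 mL ÷ 53.7 mM = 3.070 mL
sorbitol: 195 mmol/L × 182.17 g/mol × 0.249 L ÷ 1000 = 8.845 g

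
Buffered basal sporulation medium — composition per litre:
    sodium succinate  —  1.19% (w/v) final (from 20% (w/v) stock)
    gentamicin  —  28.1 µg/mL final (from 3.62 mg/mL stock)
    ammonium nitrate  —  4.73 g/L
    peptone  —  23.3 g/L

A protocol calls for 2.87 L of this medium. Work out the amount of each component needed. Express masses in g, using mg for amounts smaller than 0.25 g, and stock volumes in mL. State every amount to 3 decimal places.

sodium succinate 170.765 mL; gentamicin 22.278 mL; ammonium nitrate 13.575 g; peptone 66.871 g

Working volume: 2.87 L.
sodium succinate: dilute stock: 1.19% ÷ 20% × 2870 mL = 170.765 mL
gentamicin: dilute stock: 28.1 µg/mL × 2870 mL ÷ 3620 µg/mL = 22.278 mL
ammonium nitrate: 4.73 g/L × 2.87 L = 13.575 g
peptone: 23.3 g/L × 2.87 L = 66.871 g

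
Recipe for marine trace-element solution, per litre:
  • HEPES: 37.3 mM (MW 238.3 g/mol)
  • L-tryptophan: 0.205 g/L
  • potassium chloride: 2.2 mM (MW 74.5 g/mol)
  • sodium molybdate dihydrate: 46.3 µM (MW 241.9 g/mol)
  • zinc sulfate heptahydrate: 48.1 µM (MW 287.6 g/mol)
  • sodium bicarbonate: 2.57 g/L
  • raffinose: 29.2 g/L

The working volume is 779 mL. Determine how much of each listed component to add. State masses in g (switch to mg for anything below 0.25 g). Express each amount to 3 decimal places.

HEPES 6.924 g; L-tryptophan 159.695 mg; potassium chloride 127.678 mg; sodium molybdate dihydrate 8.725 mg; zinc sulfate heptahydrate 10.776 mg; sodium bicarbonate 2.002 g; raffinose 22.747 g

Working volume: 779 mL = 0.779 L.
HEPES: 37.3 mmol/L × 238.3 g/mol × 0.779 L ÷ 1000 = 6.924 g
L-tryptophan: 0.205 g/L × 0.779 L = 0.159695 g = 159.695 mg
potassium chloride: 2.2 mmol/L × 74.5 mg/mmol × 0.779 L = 127.678 mg
sodium molybdate dihydrate: 46.3 µmol/L × 241.9 g/mol × 0.779 L ÷ 1000 = 8.725 mg
zinc sulfate heptahydrate: 48.1 µmol/L × 287.6 g/mol × 0.779 L ÷ 1000 = 10.776 mg
sodium bicarbonate: 2.57 g/L × 0.779 L = 2.002 g
raffinose: 29.2 g/L × 0.779 L = 22.747 g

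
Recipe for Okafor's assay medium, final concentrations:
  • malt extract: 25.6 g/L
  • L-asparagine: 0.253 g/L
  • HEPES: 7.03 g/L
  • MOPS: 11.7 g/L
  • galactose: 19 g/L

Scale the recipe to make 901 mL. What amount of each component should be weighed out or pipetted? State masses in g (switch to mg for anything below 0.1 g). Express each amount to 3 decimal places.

Target volume = 901 mL = 0.901 L.
malt extract: 25.6 g/L × 0.901 L = 23.066 g
L-asparagine: 0.253 g/L × 0.901 L = 0.228 g
HEPES: 7.03 g/L × 0.901 L = 6.334 g
MOPS: 11.7 g/L × 0.901 L = 10.542 g
galactose: 19 g/L × 0.901 L = 17.119 g

malt extract 23.066 g; L-asparagine 0.228 g; HEPES 6.334 g; MOPS 10.542 g; galactose 17.119 g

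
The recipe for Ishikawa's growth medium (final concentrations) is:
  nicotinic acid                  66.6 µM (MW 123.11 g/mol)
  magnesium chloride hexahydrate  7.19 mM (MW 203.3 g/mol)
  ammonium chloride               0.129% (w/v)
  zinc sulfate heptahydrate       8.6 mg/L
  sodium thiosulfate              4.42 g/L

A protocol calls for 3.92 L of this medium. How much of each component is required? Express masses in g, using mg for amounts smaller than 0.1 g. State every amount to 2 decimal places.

nicotinic acid 32.14 mg; magnesium chloride hexahydrate 5.73 g; ammonium chloride 5.06 g; zinc sulfate heptahydrate 33.71 mg; sodium thiosulfate 17.33 g

Scale factor relative to 1 L: 3.92.
nicotinic acid: 66.6 µmol/L × 123.11 g/mol × 3.92 L ÷ 1000 = 32.14 mg
magnesium chloride hexahydrate: 7.19 mmol/L × 203.3 g/mol × 3.92 L ÷ 1000 = 5.73 g
ammonium chloride: 0.129% w/v = 1.29 g/L → 1.29 × 3.92 L = 5.06 g
zinc sulfate heptahydrate: 8.6 mg/L × 3.92 L = 33.71 mg
sodium thiosulfate: 4.42 g/L × 3.92 L = 17.33 g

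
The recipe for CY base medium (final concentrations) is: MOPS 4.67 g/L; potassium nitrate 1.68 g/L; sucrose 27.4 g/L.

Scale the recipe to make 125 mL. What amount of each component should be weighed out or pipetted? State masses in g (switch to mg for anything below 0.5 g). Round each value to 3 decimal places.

MOPS 0.584 g; potassium nitrate 210.000 mg; sucrose 3.425 g

Target volume = 125 mL = 0.125 L.
MOPS: 4.67 g/L × 0.125 L = 0.584 g
potassium nitrate: 1.68 g/L × 0.125 L = 0.21 g = 210.000 mg
sucrose: 27.4 g/L × 0.125 L = 3.425 g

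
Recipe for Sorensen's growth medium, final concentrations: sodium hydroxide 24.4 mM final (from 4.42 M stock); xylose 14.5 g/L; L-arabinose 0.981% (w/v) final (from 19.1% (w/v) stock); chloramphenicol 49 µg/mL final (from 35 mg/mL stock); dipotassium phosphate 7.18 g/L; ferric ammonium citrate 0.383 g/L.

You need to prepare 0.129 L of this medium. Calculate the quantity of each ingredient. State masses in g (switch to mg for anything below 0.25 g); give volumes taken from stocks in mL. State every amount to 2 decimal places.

sodium hydroxide 0.71 mL; xylose 1.87 g; L-arabinose 6.63 mL; chloramphenicol 0.18 mL; dipotassium phosphate 0.93 g; ferric ammonium citrate 49.41 mg

Scale factor relative to 1 L: 0.129.
sodium hydroxide: V = C2·V2/C1 = 24.4 mM × 129 mL ÷ 4420 mM = 0.71 mL
xylose: 14.5 g/L × 0.129 L = 1.87 g
L-arabinose: C1V1 = C2V2 → 0.981% ÷ 19.1% × 129 mL = 6.63 mL
chloramphenicol: C1V1 = C2V2 → 49 µg/mL × 129 mL ÷ 35000 µg/mL = 0.18 mL
dipotassium phosphate: 7.18 g/L × 0.129 L = 0.93 g
ferric ammonium citrate: 0.383 g/L × 0.129 L = 0.049407 g = 49.41 mg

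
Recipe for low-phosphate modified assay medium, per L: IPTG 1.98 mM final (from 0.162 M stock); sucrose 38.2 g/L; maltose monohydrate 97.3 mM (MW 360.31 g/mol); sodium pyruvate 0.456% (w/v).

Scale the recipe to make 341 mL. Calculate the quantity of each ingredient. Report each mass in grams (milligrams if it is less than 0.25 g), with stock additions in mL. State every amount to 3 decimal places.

Working volume: 341 mL = 0.341 L.
IPTG: C1V1 = C2V2 → 1.98 mM × 341 mL ÷ 162 mM = 4.168 mL
sucrose: 38.2 g/L × 0.341 L = 13.026 g
maltose monohydrate: 97.3 mmol/L × 360.31 g/mol × 0.341 L ÷ 1000 = 11.955 g
sodium pyruvate: 0.456 g per 100 mL × 341 mL ÷ 100 = 1.555 g

IPTG 4.168 mL; sucrose 13.026 g; maltose monohydrate 11.955 g; sodium pyruvate 1.555 g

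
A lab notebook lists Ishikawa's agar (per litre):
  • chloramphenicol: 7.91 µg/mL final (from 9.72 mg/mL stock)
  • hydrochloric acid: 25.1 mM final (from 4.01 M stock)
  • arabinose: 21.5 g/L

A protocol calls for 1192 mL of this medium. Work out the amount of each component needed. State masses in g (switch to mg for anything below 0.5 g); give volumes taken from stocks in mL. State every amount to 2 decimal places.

Working volume: 1192 mL = 1.192 L.
chloramphenicol: dilute stock: 7.91 µg/mL × 1192 mL ÷ 9720 µg/mL = 0.97 mL
hydrochloric acid: C1V1 = C2V2 → 25.1 mM × 1192 mL ÷ 4010 mM = 7.46 mL
arabinose: 21.5 g/L × 1.192 L = 25.63 g

chloramphenicol 0.97 mL; hydrochloric acid 7.46 mL; arabinose 25.63 g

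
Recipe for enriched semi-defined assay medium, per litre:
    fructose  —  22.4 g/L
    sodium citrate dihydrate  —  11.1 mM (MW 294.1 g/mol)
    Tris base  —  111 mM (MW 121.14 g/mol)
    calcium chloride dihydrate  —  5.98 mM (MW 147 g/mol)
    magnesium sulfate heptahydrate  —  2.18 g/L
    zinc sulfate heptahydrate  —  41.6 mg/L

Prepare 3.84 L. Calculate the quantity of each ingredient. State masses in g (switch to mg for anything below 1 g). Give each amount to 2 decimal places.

Scale factor relative to 1 L: 3.84.
fructose: 22.4 g/L × 3.84 L = 86.02 g
sodium citrate dihydrate: 11.1 mmol/L × 294.1 g/mol × 3.84 L ÷ 1000 = 12.54 g
Tris base: 111 mmol/L × 121.14 g/mol × 3.84 L ÷ 1000 = 51.63 g
calcium chloride dihydrate: 5.98 mmol/L × 147 g/mol × 3.84 L ÷ 1000 = 3.38 g
magnesium sulfate heptahydrate: 2.18 g/L × 3.84 L = 8.37 g
zinc sulfate heptahydrate: 41.6 mg/L × 3.84 L = 159.74 mg

fructose 86.02 g; sodium citrate dihydrate 12.54 g; Tris base 51.63 g; calcium chloride dihydrate 3.38 g; magnesium sulfate heptahydrate 8.37 g; zinc sulfate heptahydrate 159.74 mg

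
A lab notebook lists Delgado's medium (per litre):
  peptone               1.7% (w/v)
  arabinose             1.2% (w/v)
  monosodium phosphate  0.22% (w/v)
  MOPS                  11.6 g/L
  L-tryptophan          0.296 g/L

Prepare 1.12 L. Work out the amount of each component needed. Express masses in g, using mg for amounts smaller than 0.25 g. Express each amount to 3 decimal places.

Working volume: 1.12 L.
peptone: 1.7 g per 100 mL × 1120 mL ÷ 100 = 19.040 g
arabinose: 1.2% w/v = 12 g/L → 12 × 1.12 L = 13.440 g
monosodium phosphate: 0.22 g per 100 mL × 1120 mL ÷ 100 = 2.464 g
MOPS: 11.6 g/L × 1.12 L = 12.992 g
L-tryptophan: 0.296 g/L × 1.12 L = 0.332 g

peptone 19.040 g; arabinose 13.440 g; monosodium phosphate 2.464 g; MOPS 12.992 g; L-tryptophan 0.332 g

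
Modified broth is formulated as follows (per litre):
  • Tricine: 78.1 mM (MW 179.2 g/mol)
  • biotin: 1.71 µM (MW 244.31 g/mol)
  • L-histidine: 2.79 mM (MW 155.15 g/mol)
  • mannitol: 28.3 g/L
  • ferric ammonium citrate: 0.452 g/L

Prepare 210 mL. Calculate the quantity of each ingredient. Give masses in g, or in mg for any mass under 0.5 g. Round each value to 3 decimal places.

Tricine 2.939 g; biotin 0.088 mg; L-histidine 90.902 mg; mannitol 5.943 g; ferric ammonium citrate 94.920 mg

Target volume = 210 mL = 0.21 L.
Tricine: 78.1 mmol/L × 179.2 g/mol × 0.21 L ÷ 1000 = 2.939 g
biotin: 1.71 µmol/L × 244.31 g/mol × 0.21 L ÷ 1000 = 0.088 mg
L-histidine: 2.79 mmol/L × 155.15 mg/mmol × 0.21 L = 90.902 mg
mannitol: 28.3 g/L × 0.21 L = 5.943 g
ferric ammonium citrate: 0.452 g/L × 0.21 L = 0.09492 g = 94.920 mg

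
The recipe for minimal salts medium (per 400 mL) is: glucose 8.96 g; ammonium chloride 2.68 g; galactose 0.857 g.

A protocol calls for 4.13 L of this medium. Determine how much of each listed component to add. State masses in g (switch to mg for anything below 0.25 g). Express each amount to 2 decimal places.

glucose 92.51 g; ammonium chloride 27.67 g; galactose 8.85 g

Ratio of target to recipe volume: 4130 / 400 = 10.325.
glucose: 8.96 g × (4130 mL / 400 mL) = 92.51 g
ammonium chloride: 2.68 g × (4130 mL / 400 mL) = 27.67 g
galactose: 0.857 g × (4130 mL / 400 mL) = 8.85 g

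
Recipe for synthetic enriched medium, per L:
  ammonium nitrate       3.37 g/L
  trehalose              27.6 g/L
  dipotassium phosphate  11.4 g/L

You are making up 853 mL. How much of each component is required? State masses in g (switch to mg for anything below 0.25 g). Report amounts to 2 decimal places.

ammonium nitrate 2.87 g; trehalose 23.54 g; dipotassium phosphate 9.72 g

Working volume: 853 mL = 0.853 L.
ammonium nitrate: 3.37 g/L × 0.853 L = 2.87 g
trehalose: 27.6 g/L × 0.853 L = 23.54 g
dipotassium phosphate: 11.4 g/L × 0.853 L = 9.72 g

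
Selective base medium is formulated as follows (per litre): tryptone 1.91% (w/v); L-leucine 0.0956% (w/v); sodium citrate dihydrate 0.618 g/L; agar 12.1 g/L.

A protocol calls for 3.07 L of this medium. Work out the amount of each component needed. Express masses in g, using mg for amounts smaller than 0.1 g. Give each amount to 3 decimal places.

tryptone 58.637 g; L-leucine 2.935 g; sodium citrate dihydrate 1.897 g; agar 37.147 g

Scale factor relative to 1 L: 3.07.
tryptone: 1.91% w/v = 19.1 g/L → 19.1 × 3.07 L = 58.637 g
L-leucine: 0.0956% w/v = 0.956 g/L → 0.956 × 3.07 L = 2.935 g
sodium citrate dihydrate: 0.618 g/L × 3.07 L = 1.897 g
agar: 12.1 g/L × 3.07 L = 37.147 g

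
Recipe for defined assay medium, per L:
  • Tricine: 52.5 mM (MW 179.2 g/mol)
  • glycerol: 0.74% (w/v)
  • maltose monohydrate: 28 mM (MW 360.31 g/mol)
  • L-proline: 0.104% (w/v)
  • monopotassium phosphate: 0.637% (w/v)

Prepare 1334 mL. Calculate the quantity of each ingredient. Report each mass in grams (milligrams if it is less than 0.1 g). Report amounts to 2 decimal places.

Tricine 12.55 g; glycerol 9.87 g; maltose monohydrate 13.46 g; L-proline 1.39 g; monopotassium phosphate 8.50 g

Scale factor relative to 1 L: 1.334.
Tricine: 52.5 mmol/L × 179.2 g/mol × 1.334 L ÷ 1000 = 12.55 g
glycerol: 0.74 g per 100 mL × 1334 mL ÷ 100 = 9.87 g
maltose monohydrate: 28 mmol/L × 360.31 g/mol × 1.334 L ÷ 1000 = 13.46 g
L-proline: 0.104 g per 100 mL × 1334 mL ÷ 100 = 1.39 g
monopotassium phosphate: 0.637% w/v = 6.37 g/L → 6.37 × 1.334 L = 8.50 g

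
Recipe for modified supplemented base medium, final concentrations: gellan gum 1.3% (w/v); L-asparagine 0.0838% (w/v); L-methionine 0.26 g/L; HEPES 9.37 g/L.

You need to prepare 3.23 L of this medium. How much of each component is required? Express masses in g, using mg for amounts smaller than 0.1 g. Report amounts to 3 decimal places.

Working volume: 3.23 L.
gellan gum: 1.3% w/v = 13 g/L → 13 × 3.23 L = 41.990 g
L-asparagine: 0.0838 g per 100 mL × 3230 mL ÷ 100 = 2.707 g
L-methionine: 0.26 g/L × 3.23 L = 0.840 g
HEPES: 9.37 g/L × 3.23 L = 30.265 g

gellan gum 41.990 g; L-asparagine 2.707 g; L-methionine 0.840 g; HEPES 30.265 g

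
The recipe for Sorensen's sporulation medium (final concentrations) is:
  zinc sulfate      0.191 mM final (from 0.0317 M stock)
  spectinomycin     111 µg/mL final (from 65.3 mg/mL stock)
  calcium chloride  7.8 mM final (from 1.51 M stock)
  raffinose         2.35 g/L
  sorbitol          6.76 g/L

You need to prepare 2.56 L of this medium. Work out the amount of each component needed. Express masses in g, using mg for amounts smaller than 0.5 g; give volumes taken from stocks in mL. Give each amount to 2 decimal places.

zinc sulfate 15.42 mL; spectinomycin 4.35 mL; calcium chloride 13.22 mL; raffinose 6.02 g; sorbitol 17.31 g

Working volume: 2.56 L.
zinc sulfate: V = C2·V2/C1 = 0.191 mM × 2560 mL ÷ 31.7 mM = 15.42 mL
spectinomycin: C1V1 = C2V2 → 111 µg/mL × 2560 mL ÷ 65300 µg/mL = 4.35 mL
calcium chloride: C1V1 = C2V2 → 7.8 mM × 2560 mL ÷ 1510 mM = 13.22 mL
raffinose: 2.35 g/L × 2.56 L = 6.02 g
sorbitol: 6.76 g/L × 2.56 L = 17.31 g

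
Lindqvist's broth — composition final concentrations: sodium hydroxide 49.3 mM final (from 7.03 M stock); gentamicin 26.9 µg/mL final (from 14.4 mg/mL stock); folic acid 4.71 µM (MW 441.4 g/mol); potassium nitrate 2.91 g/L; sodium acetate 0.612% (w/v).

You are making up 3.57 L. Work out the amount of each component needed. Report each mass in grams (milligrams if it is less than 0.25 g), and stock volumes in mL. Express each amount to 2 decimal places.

Working volume: 3.57 L.
sodium hydroxide: C1V1 = C2V2 → 49.3 mM × 3570 mL ÷ 7030 mM = 25.04 mL
gentamicin: V = C2·V2/C1 = 26.9 µg/mL × 3570 mL ÷ 14400 µg/mL = 6.67 mL
folic acid: 4.71 µmol/L × 441.4 g/mol × 3.57 L ÷ 1000 = 7.42 mg
potassium nitrate: 2.91 g/L × 3.57 L = 10.39 g
sodium acetate: 0.612 g per 100 mL × 3570 mL ÷ 100 = 21.85 g

sodium hydroxide 25.04 mL; gentamicin 6.67 mL; folic acid 7.42 mg; potassium nitrate 10.39 g; sodium acetate 21.85 g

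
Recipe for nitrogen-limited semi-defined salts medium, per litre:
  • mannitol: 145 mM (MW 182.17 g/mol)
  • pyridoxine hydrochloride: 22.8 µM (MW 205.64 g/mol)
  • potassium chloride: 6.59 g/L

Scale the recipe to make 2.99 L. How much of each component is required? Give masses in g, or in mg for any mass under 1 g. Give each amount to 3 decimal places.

Scale factor relative to 1 L: 2.99.
mannitol: 145 mmol/L × 182.17 g/mol × 2.99 L ÷ 1000 = 78.980 g
pyridoxine hydrochloride: 22.8 µmol/L × 205.64 g/mol × 2.99 L ÷ 1000 = 14.019 mg
potassium chloride: 6.59 g/L × 2.99 L = 19.704 g

mannitol 78.980 g; pyridoxine hydrochloride 14.019 mg; potassium chloride 19.704 g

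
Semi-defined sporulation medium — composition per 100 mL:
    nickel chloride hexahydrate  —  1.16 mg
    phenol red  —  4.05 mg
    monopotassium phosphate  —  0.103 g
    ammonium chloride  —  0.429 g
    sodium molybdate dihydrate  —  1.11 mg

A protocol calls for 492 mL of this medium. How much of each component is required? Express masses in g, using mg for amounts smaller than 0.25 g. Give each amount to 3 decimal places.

nickel chloride hexahydrate 5.707 mg; phenol red 19.926 mg; monopotassium phosphate 0.507 g; ammonium chloride 2.111 g; sodium molybdate dihydrate 5.461 mg

Ratio of target to recipe volume: 492 / 100 = 4.92.
nickel chloride hexahydrate: 1.16 mg × (492 mL / 100 mL) = 5.707 mg
phenol red: 4.05 mg × (492 mL / 100 mL) = 19.926 mg
monopotassium phosphate: 0.103 g × (492 mL / 100 mL) = 0.507 g
ammonium chloride: 0.429 g × (492 mL / 100 mL) = 2.111 g
sodium molybdate dihydrate: 1.11 mg × (492 mL / 100 mL) = 5.461 mg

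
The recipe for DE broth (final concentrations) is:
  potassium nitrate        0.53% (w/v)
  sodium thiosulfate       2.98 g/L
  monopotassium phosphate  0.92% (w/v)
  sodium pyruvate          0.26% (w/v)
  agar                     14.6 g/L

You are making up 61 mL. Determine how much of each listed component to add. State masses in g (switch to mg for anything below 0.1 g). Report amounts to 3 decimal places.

Target volume = 61 mL = 0.061 L.
potassium nitrate: 0.53 g per 100 mL × 61 mL ÷ 100 = 0.323 g
sodium thiosulfate: 2.98 g/L × 0.061 L = 0.182 g
monopotassium phosphate: 0.92 g per 100 mL × 61 mL ÷ 100 = 0.561 g
sodium pyruvate: 0.26% w/v = 2.6 g/L → 2.6 × 0.061 L = 0.159 g
agar: 14.6 g/L × 0.061 L = 0.891 g

potassium nitrate 0.323 g; sodium thiosulfate 0.182 g; monopotassium phosphate 0.561 g; sodium pyruvate 0.159 g; agar 0.891 g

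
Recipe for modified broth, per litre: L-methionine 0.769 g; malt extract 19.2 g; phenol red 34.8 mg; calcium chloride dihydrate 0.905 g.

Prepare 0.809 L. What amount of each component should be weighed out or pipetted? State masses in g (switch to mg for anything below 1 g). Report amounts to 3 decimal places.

Scale factor = 809 mL / 1000 mL = 0.809.
L-methionine: 0.769 g × (809 mL / 1000 mL) = 0.622121 g = 622.121 mg
malt extract: 19.2 g × (809 mL / 1000 mL) = 15.533 g
phenol red: 34.8 mg × (809 mL / 1000 mL) = 28.153 mg
calcium chloride dihydrate: 0.905 g × (809 mL / 1000 mL) = 0.732145 g = 732.145 mg

L-methionine 622.121 mg; malt extract 15.533 g; phenol red 28.153 mg; calcium chloride dihydrate 732.145 mg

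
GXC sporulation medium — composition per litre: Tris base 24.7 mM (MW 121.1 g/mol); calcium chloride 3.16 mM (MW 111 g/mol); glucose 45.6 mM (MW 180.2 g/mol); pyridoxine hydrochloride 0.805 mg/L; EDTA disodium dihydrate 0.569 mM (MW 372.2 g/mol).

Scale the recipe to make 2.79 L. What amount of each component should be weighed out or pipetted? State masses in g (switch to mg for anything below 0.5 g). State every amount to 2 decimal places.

Scale factor relative to 1 L: 2.79.
Tris base: 24.7 mmol/L × 121.1 g/mol × 2.79 L ÷ 1000 = 8.35 g
calcium chloride: 3.16 mmol/L × 111 g/mol × 2.79 L ÷ 1000 = 0.98 g
glucose: 45.6 mmol/L × 180.2 g/mol × 2.79 L ÷ 1000 = 22.93 g
pyridoxine hydrochloride: 0.805 mg/L × 2.79 L = 2.25 mg
EDTA disodium dihydrate: 0.569 mmol/L × 372.2 g/mol × 2.79 L ÷ 1000 = 0.59 g

Tris base 8.35 g; calcium chloride 0.98 g; glucose 22.93 g; pyridoxine hydrochloride 2.25 mg; EDTA disodium dihydrate 0.59 g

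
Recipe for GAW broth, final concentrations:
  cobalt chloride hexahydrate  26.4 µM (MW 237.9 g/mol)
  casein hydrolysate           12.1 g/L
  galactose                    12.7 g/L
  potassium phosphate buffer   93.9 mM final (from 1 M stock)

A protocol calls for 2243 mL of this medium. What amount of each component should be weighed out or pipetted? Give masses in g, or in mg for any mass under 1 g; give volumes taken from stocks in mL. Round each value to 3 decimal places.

cobalt chloride hexahydrate 14.087 mg; casein hydrolysate 27.140 g; galactose 28.486 g; potassium phosphate buffer 210.618 mL

Target volume = 2243 mL = 2.243 L.
cobalt chloride hexahydrate: 26.4 µmol/L × 237.9 g/mol × 2.243 L ÷ 1000 = 14.087 mg
casein hydrolysate: 12.1 g/L × 2.243 L = 27.140 g
galactose: 12.7 g/L × 2.243 L = 28.486 g
potassium phosphate buffer: C1V1 = C2V2 → 93.9 mM × 2243 mL ÷ 1000 mM = 210.618 mL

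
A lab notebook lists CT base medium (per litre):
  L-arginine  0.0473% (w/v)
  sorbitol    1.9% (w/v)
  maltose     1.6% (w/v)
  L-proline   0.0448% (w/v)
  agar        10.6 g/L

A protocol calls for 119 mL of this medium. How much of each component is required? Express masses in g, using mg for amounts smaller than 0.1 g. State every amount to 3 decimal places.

L-arginine 56.287 mg; sorbitol 2.261 g; maltose 1.904 g; L-proline 53.312 mg; agar 1.261 g

Target volume = 119 mL = 0.119 L.
L-arginine: 0.0473 g per 100 mL × 119 mL ÷ 100 = 0.056287 g = 56.287 mg
sorbitol: 1.9% w/v = 19 g/L → 19 × 0.119 L = 2.261 g
maltose: 1.6 g per 100 mL × 119 mL ÷ 100 = 1.904 g
L-proline: 0.0448% w/v = 0.448 g/L → 0.448 × 0.119 L = 0.053312 g = 53.312 mg
agar: 10.6 g/L × 0.119 L = 1.261 g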